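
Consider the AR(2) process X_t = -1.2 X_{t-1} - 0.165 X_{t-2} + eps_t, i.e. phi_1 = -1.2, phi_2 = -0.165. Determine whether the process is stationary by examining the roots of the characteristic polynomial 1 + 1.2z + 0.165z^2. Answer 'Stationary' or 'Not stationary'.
\text{Not stationary}

The AR(p) characteristic polynomial is P(z) = 1 + 1.2z + 0.165z^2.
Stationarity requires all roots to lie outside the unit circle, i.e. |z| > 1 for every root.
Set 1 + (1.2) z + (0.165) z^2 = 0, i.e. a z^2 + b z + c = 0 with a = 0.165, b = 1.2, c = 1.
Discriminant D = b^2 - 4ac = (1.2)^2 - 4*(0.165)*1 = 1.44 - (0.66) = 0.78.
D >= 0, so the roots are real: z = (-b +/- sqrt(D)) / (2a) = (-1.2 +/- 0.883176) / (0.33).
  z_1 = (-1.2 + 0.883176) / (0.33) = -0.9601,   |z_1| = 0.9601.
  z_2 = (-1.2 - 0.883176) / (0.33) = -6.3127,   |z_2| = 6.3127.
Moduli of all roots: 0.9601, 6.3127.
All moduli strictly greater than 1? No.
Verdict: Not stationary.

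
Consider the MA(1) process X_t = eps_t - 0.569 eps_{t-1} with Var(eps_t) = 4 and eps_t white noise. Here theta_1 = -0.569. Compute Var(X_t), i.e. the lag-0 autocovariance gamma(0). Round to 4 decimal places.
\gamma(0) = 5.2950

For an MA(q) process X_t = eps_t + sum_i theta_i eps_{t-i} with
Var(eps_t) = sigma^2, the variance is
  gamma(0) = sigma^2 * (1 + sum_i theta_i^2).
  sum_i theta_i^2 = (-0.569)^2 = 0.323761.
  gamma(0) = 4 * (1 + 0.323761) = 4 * 1.323761 = 5.295044, which rounds to 5.2950.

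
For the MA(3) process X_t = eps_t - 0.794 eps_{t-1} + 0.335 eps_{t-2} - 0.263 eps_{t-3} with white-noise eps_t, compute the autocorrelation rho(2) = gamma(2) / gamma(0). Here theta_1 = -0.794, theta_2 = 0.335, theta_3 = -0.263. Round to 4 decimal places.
\rho(2) = 0.3002

For an MA(q) process with theta_0 = 1, the autocovariance is
  gamma(k) = sigma^2 * sum_{i=0..q-k} theta_i * theta_{i+k},
and rho(k) = gamma(k) / gamma(0). Sigma^2 cancels.
  numerator   = (1)*(0.335) + (-0.794)*(-0.263) = 0.543822.
  denominator = (1)^2 + (-0.794)^2 + (0.335)^2 + (-0.263)^2 = 1.81183.
  rho(2) = 0.543822 / 1.81183 = 0.3002.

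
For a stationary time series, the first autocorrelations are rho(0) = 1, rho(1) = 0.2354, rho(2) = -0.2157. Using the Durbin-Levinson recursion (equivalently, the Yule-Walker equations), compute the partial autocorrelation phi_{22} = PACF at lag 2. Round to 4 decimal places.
\phi_{22} = -0.2870

The PACF at lag k is phi_{kk}, the last component of the solution
to the Yule-Walker system G_k phi = r_k where
  (G_k)_{ij} = rho(|i - j|), (r_k)_i = rho(i), i,j = 1..k.
Equivalently, Durbin-Levinson gives phi_{kk} iteratively:
  phi_{11} = rho(1)
  phi_{kk} = [rho(k) - sum_{j=1..k-1} phi_{k-1,j} rho(k-j)]
            / [1 - sum_{j=1..k-1} phi_{k-1,j} rho(j)],
  phi_{k,j} = phi_{k-1,j} - phi_{kk} phi_{k-1,k-j},  j = 1..k-1.
Step k = 1:
  phi_11 = rho(1) = 0.2354.
Step k = 2:
  phi_22 = [rho(2) - phi_11 rho(1)] / [1 - phi_11 rho(1)] = [-0.2157 - (0.2354)(0.2354)] / [1 - (0.2354)(0.2354)]
         = -0.27111316 / 0.94458684 = -0.287.
Therefore phi_{22} = -0.2870.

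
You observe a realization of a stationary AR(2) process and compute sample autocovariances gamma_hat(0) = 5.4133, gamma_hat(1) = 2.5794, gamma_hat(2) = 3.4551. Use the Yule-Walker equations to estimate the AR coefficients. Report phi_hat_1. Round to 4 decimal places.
\hat\phi_{1} = 0.2230

The Yule-Walker equations for an AR(p) process read, in matrix form,
  Gamma_p phi = r_p,   with   (Gamma_p)_{ij} = gamma(|i - j|),
                       (r_p)_i = gamma(i),   i,j = 1..p.
Substitute the sample gammas (Toeplitz matrix and right-hand side of size 2):
  Gamma_p = [[5.4133, 2.5794], [2.5794, 5.4133]]
  r_p     = [2.5794, 3.4551]
Written out:
  5.4133 phi_1 + 2.5794 phi_2 = 2.5794
  2.5794 phi_1 + 5.4133 phi_2 = 3.4551
Solve by Cramer's rule:
  det = gamma(0)^2 - gamma(1)^2 = (5.4133)^2 - (2.5794)^2 = 29.30381689 - 6.65330436 = 22.65051253
  phi_hat_1 = [gamma(1) gamma(0) - gamma(1) gamma(2)] / det = [(2.5794)(5.4133) - (2.5794)(3.4551)] / 22.65051253 = 5.05098108 / 22.65051253 = 0.223
  phi_hat_2 = [gamma(0) gamma(2) - gamma(1)^2] / det = [(5.4133)(3.4551) - (2.5794)^2] / 22.65051253 = 12.05018847 / 22.65051253 = 0.532
So phi_hat = [0.2230, 0.5320].
Therefore phi_hat_1 = 0.2230.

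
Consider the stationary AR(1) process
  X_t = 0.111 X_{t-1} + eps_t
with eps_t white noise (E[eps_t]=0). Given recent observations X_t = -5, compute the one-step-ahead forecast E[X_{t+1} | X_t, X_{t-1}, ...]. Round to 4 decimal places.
E[X_{t+1} \mid \mathcal F_t] = -0.5550

For an AR(p) model X_t = c + sum_i phi_i X_{t-i} + eps_t, the
one-step-ahead conditional mean is
  E[X_{t+1} | X_t, ...] = c + sum_i phi_i X_{t+1-i}.
Substitute known values:
  E[X_{t+1} | ...] = (0.111) * (-5)
                   = -0.5550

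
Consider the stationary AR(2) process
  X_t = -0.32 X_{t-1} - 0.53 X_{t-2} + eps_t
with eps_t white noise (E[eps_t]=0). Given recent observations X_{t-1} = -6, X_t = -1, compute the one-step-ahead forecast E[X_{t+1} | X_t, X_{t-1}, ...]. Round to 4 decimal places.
E[X_{t+1} \mid \mathcal F_t] = 3.5000

For an AR(p) model X_t = c + sum_i phi_i X_{t-i} + eps_t, the
one-step-ahead conditional mean is
  E[X_{t+1} | X_t, ...] = c + sum_i phi_i X_{t+1-i}.
Substitute known values:
  E[X_{t+1} | ...] = (-0.32) * (-1) + (-0.53) * (-6)
                   = 3.5000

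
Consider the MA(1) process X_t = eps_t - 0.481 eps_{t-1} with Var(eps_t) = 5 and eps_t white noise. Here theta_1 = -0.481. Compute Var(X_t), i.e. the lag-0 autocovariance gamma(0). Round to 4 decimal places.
\gamma(0) = 6.1568

For an MA(q) process X_t = eps_t + sum_i theta_i eps_{t-i} with
Var(eps_t) = sigma^2, the variance is
  gamma(0) = sigma^2 * (1 + sum_i theta_i^2).
  sum_i theta_i^2 = (-0.481)^2 = 0.231361.
  gamma(0) = 5 * (1 + 0.231361) = 5 * 1.231361 = 6.156805, which rounds to 6.1568.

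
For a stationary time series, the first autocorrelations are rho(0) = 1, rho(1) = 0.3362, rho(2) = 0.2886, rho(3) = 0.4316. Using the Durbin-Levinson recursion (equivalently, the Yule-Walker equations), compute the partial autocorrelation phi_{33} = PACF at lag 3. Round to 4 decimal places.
\phi_{33} = 0.3370

The PACF at lag k is phi_{kk}, the last component of the solution
to the Yule-Walker system G_k phi = r_k where
  (G_k)_{ij} = rho(|i - j|), (r_k)_i = rho(i), i,j = 1..k.
Equivalently, Durbin-Levinson gives phi_{kk} iteratively:
  phi_{11} = rho(1)
  phi_{kk} = [rho(k) - sum_{j=1..k-1} phi_{k-1,j} rho(k-j)]
            / [1 - sum_{j=1..k-1} phi_{k-1,j} rho(j)],
  phi_{k,j} = phi_{k-1,j} - phi_{kk} phi_{k-1,k-j},  j = 1..k-1.
Step k = 1:
  phi_11 = rho(1) = 0.3362.
Step k = 2:
  phi_22 = [rho(2) - phi_11 rho(1)] / [1 - phi_11 rho(1)] = [0.2886 - (0.3362)(0.3362)] / [1 - (0.3362)(0.3362)]
         = 0.17556956 / 0.88696956 = 0.197943.
  Update: phi_21 = phi_11 - phi_22 phi_11 = 0.3362 - (0.197943)(0.3362) = 0.269652.
Step k = 3:
  phi_33 = [rho(3) - phi_21 rho(2) - phi_22 rho(1)] / [1 - phi_21 rho(1) - phi_22 rho(2)]
    numerator   = 0.4316 - (0.269652)(0.2886) - (0.197943)(0.3362) = 0.28723008
    denominator = 1 - (0.269652)(0.3362) - (0.197943)(0.2886) = 0.85221677
  phi_33 = 0.28723008 / 0.85221677 = 0.337.
Therefore phi_{33} = 0.3370.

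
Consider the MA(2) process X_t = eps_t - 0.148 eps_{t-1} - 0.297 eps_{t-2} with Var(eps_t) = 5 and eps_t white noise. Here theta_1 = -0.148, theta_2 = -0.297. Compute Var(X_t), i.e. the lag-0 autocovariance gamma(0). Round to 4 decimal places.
\gamma(0) = 5.5506

For an MA(q) process X_t = eps_t + sum_i theta_i eps_{t-i} with
Var(eps_t) = sigma^2, the variance is
  gamma(0) = sigma^2 * (1 + sum_i theta_i^2).
  sum_i theta_i^2 = (-0.148)^2 + (-0.297)^2 = 0.021904 + 0.088209 = 0.110113.
  gamma(0) = 5 * (1 + 0.110113) = 5 * 1.110113 = 5.550565, which rounds to 5.5506.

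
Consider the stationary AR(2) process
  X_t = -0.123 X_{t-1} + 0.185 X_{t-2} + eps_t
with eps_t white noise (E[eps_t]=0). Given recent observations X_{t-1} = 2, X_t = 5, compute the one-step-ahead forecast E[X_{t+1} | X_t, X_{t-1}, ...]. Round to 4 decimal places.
E[X_{t+1} \mid \mathcal F_t] = -0.2450

For an AR(p) model X_t = c + sum_i phi_i X_{t-i} + eps_t, the
one-step-ahead conditional mean is
  E[X_{t+1} | X_t, ...] = c + sum_i phi_i X_{t+1-i}.
Substitute known values:
  E[X_{t+1} | ...] = (-0.123) * (5) + (0.185) * (2)
                   = -0.2450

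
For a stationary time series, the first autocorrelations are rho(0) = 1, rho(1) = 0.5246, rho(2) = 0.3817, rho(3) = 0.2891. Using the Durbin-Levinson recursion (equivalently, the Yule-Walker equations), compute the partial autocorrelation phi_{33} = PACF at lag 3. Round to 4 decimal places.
\phi_{33} = 0.0581

The PACF at lag k is phi_{kk}, the last component of the solution
to the Yule-Walker system G_k phi = r_k where
  (G_k)_{ij} = rho(|i - j|), (r_k)_i = rho(i), i,j = 1..k.
Equivalently, Durbin-Levinson gives phi_{kk} iteratively:
  phi_{11} = rho(1)
  phi_{kk} = [rho(k) - sum_{j=1..k-1} phi_{k-1,j} rho(k-j)]
            / [1 - sum_{j=1..k-1} phi_{k-1,j} rho(j)],
  phi_{k,j} = phi_{k-1,j} - phi_{kk} phi_{k-1,k-j},  j = 1..k-1.
Step k = 1:
  phi_11 = rho(1) = 0.5246.
Step k = 2:
  phi_22 = [rho(2) - phi_11 rho(1)] / [1 - phi_11 rho(1)] = [0.3817 - (0.5246)(0.5246)] / [1 - (0.5246)(0.5246)]
         = 0.10649484 / 0.72479484 = 0.146931.
  Update: phi_21 = phi_11 - phi_22 phi_11 = 0.5246 - (0.146931)(0.5246) = 0.44752.
Step k = 3:
  phi_33 = [rho(3) - phi_21 rho(2) - phi_22 rho(1)] / [1 - phi_21 rho(1) - phi_22 rho(2)]
    numerator   = 0.2891 - (0.44752)(0.3817) - (0.146931)(0.5246) = 0.04120161
    denominator = 1 - (0.44752)(0.5246) - (0.146931)(0.3817) = 0.70914745
  phi_33 = 0.04120161 / 0.70914745 = 0.0581.
Therefore phi_{33} = 0.0581.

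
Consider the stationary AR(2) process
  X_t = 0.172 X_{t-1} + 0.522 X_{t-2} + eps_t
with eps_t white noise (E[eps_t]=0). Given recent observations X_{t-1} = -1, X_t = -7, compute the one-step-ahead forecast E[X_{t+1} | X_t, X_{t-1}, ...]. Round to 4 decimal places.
E[X_{t+1} \mid \mathcal F_t] = -1.7260

For an AR(p) model X_t = c + sum_i phi_i X_{t-i} + eps_t, the
one-step-ahead conditional mean is
  E[X_{t+1} | X_t, ...] = c + sum_i phi_i X_{t+1-i}.
Substitute known values:
  E[X_{t+1} | ...] = (0.172) * (-7) + (0.522) * (-1)
                   = -1.7260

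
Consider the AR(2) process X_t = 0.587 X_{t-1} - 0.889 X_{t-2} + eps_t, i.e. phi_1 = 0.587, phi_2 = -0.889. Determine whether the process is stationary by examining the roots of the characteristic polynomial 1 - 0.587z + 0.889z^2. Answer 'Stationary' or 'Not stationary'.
\text{Stationary}

The AR(p) characteristic polynomial is P(z) = 1 - 0.587z + 0.889z^2.
Stationarity requires all roots to lie outside the unit circle, i.e. |z| > 1 for every root.
Set 1 + (-0.587) z + (0.889) z^2 = 0, i.e. a z^2 + b z + c = 0 with a = 0.889, b = -0.587, c = 1.
Discriminant D = b^2 - 4ac = (-0.587)^2 - 4*(0.889)*1 = 0.344569 - (3.556) = -3.211431.
D < 0, so the roots are the complex-conjugate pair z = (-b +/- i sqrt(-D)) / (2a) = 0.3301 +/- 1.0079i.
For a conjugate pair |z|^2 = z * conj(z) = (product of roots) = c/a = 1/(0.889) = 1.124859, so |z| = sqrt(1.124859) = 1.0606 for both roots.
Moduli of all roots: 1.0606, 1.0606.
All moduli strictly greater than 1? Yes.
Verdict: Stationary.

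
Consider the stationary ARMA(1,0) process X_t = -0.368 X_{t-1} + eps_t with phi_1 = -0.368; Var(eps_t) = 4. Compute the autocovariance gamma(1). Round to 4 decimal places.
\gamma(1) = -1.7026

Multiply the model equation by X_{t-k} and take expectations. With theta_0 = psi_0 = 1 and psi_j the MA(infinity) weights, this gives
  gamma(k) - sum_i phi_i gamma(k-i) = c_k,
  c_k = sigma^2 * sum_{j=k..q} theta_j psi_{j-k}   (c_k = 0 for k > q),
using gamma(-m) = gamma(m).
Pure AR (q = 0): c_0 = sigma^2 = 4, c_k = 0 for k >= 1.
Equations for k = 0 and k = 1 (AR order 1):
  gamma(0) = phi_1 gamma(1) + c_0
  gamma(1) = phi_1 gamma(0) + c_1
Substituting the second into the first: gamma(0) (1 - phi_1^2) = c_0 + phi_1 c_1, so
  gamma(0) = c_0 / (1 - phi_1^2) = 4 / (1 - (-0.368)^2) = 4 / 0.864576 = 4.626545.
  gamma(1) = phi_1 gamma(0) = (-0.368)(4.626545) = -1.702569.
Therefore gamma(1) = -1.7026 (to 4 decimal places).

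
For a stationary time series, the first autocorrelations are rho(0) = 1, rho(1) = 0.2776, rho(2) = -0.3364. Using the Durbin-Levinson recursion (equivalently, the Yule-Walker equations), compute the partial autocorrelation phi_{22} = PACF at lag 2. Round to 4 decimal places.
\phi_{22} = -0.4480

The PACF at lag k is phi_{kk}, the last component of the solution
to the Yule-Walker system G_k phi = r_k where
  (G_k)_{ij} = rho(|i - j|), (r_k)_i = rho(i), i,j = 1..k.
Equivalently, Durbin-Levinson gives phi_{kk} iteratively:
  phi_{11} = rho(1)
  phi_{kk} = [rho(k) - sum_{j=1..k-1} phi_{k-1,j} rho(k-j)]
            / [1 - sum_{j=1..k-1} phi_{k-1,j} rho(j)],
  phi_{k,j} = phi_{k-1,j} - phi_{kk} phi_{k-1,k-j},  j = 1..k-1.
Step k = 1:
  phi_11 = rho(1) = 0.2776.
Step k = 2:
  phi_22 = [rho(2) - phi_11 rho(1)] / [1 - phi_11 rho(1)] = [-0.3364 - (0.2776)(0.2776)] / [1 - (0.2776)(0.2776)]
         = -0.41346176 / 0.92293824 = -0.448.
Therefore phi_{22} = -0.4480.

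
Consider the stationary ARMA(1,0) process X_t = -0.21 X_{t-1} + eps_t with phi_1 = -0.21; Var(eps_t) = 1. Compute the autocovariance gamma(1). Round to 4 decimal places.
\gamma(1) = -0.2197

Multiply the model equation by X_{t-k} and take expectations. With theta_0 = psi_0 = 1 and psi_j the MA(infinity) weights, this gives
  gamma(k) - sum_i phi_i gamma(k-i) = c_k,
  c_k = sigma^2 * sum_{j=k..q} theta_j psi_{j-k}   (c_k = 0 for k > q),
using gamma(-m) = gamma(m).
Pure AR (q = 0): c_0 = sigma^2 = 1, c_k = 0 for k >= 1.
Equations for k = 0 and k = 1 (AR order 1):
  gamma(0) = phi_1 gamma(1) + c_0
  gamma(1) = phi_1 gamma(0) + c_1
Substituting the second into the first: gamma(0) (1 - phi_1^2) = c_0 + phi_1 c_1, so
  gamma(0) = c_0 / (1 - phi_1^2) = 1 / (1 - (-0.21)^2) = 1 / 0.9559 = 1.046135.
  gamma(1) = phi_1 gamma(0) = (-0.21)(1.046135) = -0.219688.
Therefore gamma(1) = -0.2197 (to 4 decimal places).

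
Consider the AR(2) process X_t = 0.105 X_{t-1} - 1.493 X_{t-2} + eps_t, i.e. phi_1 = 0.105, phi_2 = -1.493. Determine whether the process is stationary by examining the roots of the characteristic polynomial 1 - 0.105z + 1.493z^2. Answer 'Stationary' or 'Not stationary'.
\text{Not stationary}

The AR(p) characteristic polynomial is P(z) = 1 - 0.105z + 1.493z^2.
Stationarity requires all roots to lie outside the unit circle, i.e. |z| > 1 for every root.
Set 1 + (-0.105) z + (1.493) z^2 = 0, i.e. a z^2 + b z + c = 0 with a = 1.493, b = -0.105, c = 1.
Discriminant D = b^2 - 4ac = (-0.105)^2 - 4*(1.493)*1 = 0.011025 - (5.972) = -5.960975.
D < 0, so the roots are the complex-conjugate pair z = (-b +/- i sqrt(-D)) / (2a) = 0.0352 +/- 0.8177i.
For a conjugate pair |z|^2 = z * conj(z) = (product of roots) = c/a = 1/(1.493) = 0.669792, so |z| = sqrt(0.669792) = 0.8184 for both roots.
Moduli of all roots: 0.8184, 0.8184.
All moduli strictly greater than 1? No.
Verdict: Not stationary.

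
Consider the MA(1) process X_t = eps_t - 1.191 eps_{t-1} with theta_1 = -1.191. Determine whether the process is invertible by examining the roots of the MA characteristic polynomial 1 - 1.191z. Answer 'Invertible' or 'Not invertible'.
\text{Not invertible}

The MA(q) characteristic polynomial is P(z) = 1 - 1.191z.
Invertibility requires all roots to lie outside the unit circle, i.e. |z| > 1 for every root.
This is linear in z: 1 + (-1.191) z = 0  =>  z = -1/(-1.191) = 0.839631,  |z| = 0.839631.
Moduli of all roots: 0.8396.
All moduli strictly greater than 1? No.
Verdict: Not invertible.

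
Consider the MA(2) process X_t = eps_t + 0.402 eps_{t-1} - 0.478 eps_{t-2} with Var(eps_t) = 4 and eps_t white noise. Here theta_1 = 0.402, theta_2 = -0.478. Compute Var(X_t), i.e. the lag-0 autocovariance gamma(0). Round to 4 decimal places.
\gamma(0) = 5.5604

For an MA(q) process X_t = eps_t + sum_i theta_i eps_{t-i} with
Var(eps_t) = sigma^2, the variance is
  gamma(0) = sigma^2 * (1 + sum_i theta_i^2).
  sum_i theta_i^2 = (0.402)^2 + (-0.478)^2 = 0.161604 + 0.228484 = 0.390088.
  gamma(0) = 4 * (1 + 0.390088) = 4 * 1.390088 = 5.560352, which rounds to 5.5604.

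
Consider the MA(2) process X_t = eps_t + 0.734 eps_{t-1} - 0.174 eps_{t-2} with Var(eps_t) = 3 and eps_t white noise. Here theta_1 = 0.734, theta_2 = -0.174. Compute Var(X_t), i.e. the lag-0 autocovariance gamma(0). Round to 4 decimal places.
\gamma(0) = 4.7071

For an MA(q) process X_t = eps_t + sum_i theta_i eps_{t-i} with
Var(eps_t) = sigma^2, the variance is
  gamma(0) = sigma^2 * (1 + sum_i theta_i^2).
  sum_i theta_i^2 = (0.734)^2 + (-0.174)^2 = 0.538756 + 0.030276 = 0.569032.
  gamma(0) = 3 * (1 + 0.569032) = 3 * 1.569032 = 4.707096, which rounds to 4.7071.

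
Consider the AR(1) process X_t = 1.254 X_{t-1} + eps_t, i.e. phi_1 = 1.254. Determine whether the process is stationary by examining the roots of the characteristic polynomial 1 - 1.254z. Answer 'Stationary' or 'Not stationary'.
\text{Not stationary}

The AR(p) characteristic polynomial is P(z) = 1 - 1.254z.
Stationarity requires all roots to lie outside the unit circle, i.e. |z| > 1 for every root.
This is linear in z: 1 + (-1.254) z = 0  =>  z = -1/(-1.254) = 0.797448,  |z| = 0.797448.
Moduli of all roots: 0.7974.
All moduli strictly greater than 1? No.
Verdict: Not stationary.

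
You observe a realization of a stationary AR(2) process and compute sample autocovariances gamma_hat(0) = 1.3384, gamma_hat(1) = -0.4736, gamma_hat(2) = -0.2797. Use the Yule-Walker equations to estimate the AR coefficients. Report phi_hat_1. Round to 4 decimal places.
\hat\phi_{1} = -0.4890

The Yule-Walker equations for an AR(p) process read, in matrix form,
  Gamma_p phi = r_p,   with   (Gamma_p)_{ij} = gamma(|i - j|),
                       (r_p)_i = gamma(i),   i,j = 1..p.
Substitute the sample gammas (Toeplitz matrix and right-hand side of size 2):
  Gamma_p = [[1.3384, -0.4736], [-0.4736, 1.3384]]
  r_p     = [-0.4736, -0.2797]
Written out:
  1.3384 phi_1 - 0.4736 phi_2 = -0.4736
  -0.4736 phi_1 + 1.3384 phi_2 = -0.2797
Solve by Cramer's rule:
  det = gamma(0)^2 - gamma(1)^2 = (1.3384)^2 - (-0.4736)^2 = 1.79131456 - 0.22429696 = 1.5670176
  phi_hat_1 = [gamma(1) gamma(0) - gamma(1) gamma(2)] / det = [(-0.4736)(1.3384) - (-0.4736)(-0.2797)] / 1.5670176 = -0.76633216 / 1.5670176 = -0.489
  phi_hat_2 = [gamma(0) gamma(2) - gamma(1)^2] / det = [(1.3384)(-0.2797) - (-0.4736)^2] / 1.5670176 = -0.59864744 / 1.5670176 = -0.382
So phi_hat = [-0.4890, -0.3820].
Therefore phi_hat_1 = -0.4890.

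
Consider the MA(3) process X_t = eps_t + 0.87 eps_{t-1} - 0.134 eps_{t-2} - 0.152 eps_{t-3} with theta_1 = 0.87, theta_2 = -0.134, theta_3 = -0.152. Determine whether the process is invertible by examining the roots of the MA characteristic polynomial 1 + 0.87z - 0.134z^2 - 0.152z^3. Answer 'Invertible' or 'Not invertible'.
\text{Invertible}

The MA(q) characteristic polynomial is P(z) = 1 + 0.87z - 0.134z^2 - 0.152z^3.
Invertibility requires all roots to lie outside the unit circle, i.e. |z| > 1 for every root.
Degree 3: look for a simple real root z0 first, then factor out (1 - z/z0) and solve the remaining quadratic.
Testing z0 = -1.25: P(-1.25) = 1 + (0.87)(-1.25) + (-0.134)(-1.25)^2 + (-0.152)(-1.25)^3
  = 1 + (-1.0875) + (-0.209375) + (0.296875) = 0.  So z_0 = -1.25 is a root, |z_0| = 1.25.
Divide out the factor (1 + 0.8 z) = (1 - z/z0) (since 1/z0 = -0.8):
  P(z) = (1 + 0.8 z)(1 + (0.07) z + (-0.19) z^2)
  [check: z-coef 0.07 - (-0.8) = 0.87; z^2-coef -0.19 - (-0.8)(0.07) = -0.134; z^3-coef -(-0.8)(-0.19) = -0.152.]
Remaining roots from the quadratic factor 1 + (0.07) z + (-0.19) z^2:
  Set 1 + (0.07) z + (-0.19) z^2 = 0, i.e. a z^2 + b z + c = 0 with a = -0.19, b = 0.07, c = 1.
  Discriminant D = b^2 - 4ac = (0.07)^2 - 4*(-0.19)*1 = 0.0049 - (-0.76) = 0.7649.
  D >= 0, so the roots are real: z = (-b +/- sqrt(D)) / (2a) = (-0.07 +/- 0.874586) / (-0.38).
    z_1 = (-0.07 + 0.874586) / (-0.38) = -2.1173,   |z_1| = 2.1173.
    z_2 = (-0.07 - 0.874586) / (-0.38) = 2.4858,   |z_2| = 2.4858.
Moduli of all roots: 1.2500, 2.1173, 2.4858.
All moduli strictly greater than 1? Yes.
Verdict: Invertible.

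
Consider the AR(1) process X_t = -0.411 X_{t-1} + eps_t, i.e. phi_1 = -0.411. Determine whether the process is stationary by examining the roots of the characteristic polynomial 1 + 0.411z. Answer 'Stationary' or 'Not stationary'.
\text{Stationary}

The AR(p) characteristic polynomial is P(z) = 1 + 0.411z.
Stationarity requires all roots to lie outside the unit circle, i.e. |z| > 1 for every root.
This is linear in z: 1 + (0.411) z = 0  =>  z = -1/(0.411) = -2.43309,  |z| = 2.43309.
Moduli of all roots: 2.4331.
All moduli strictly greater than 1? Yes.
Verdict: Stationary.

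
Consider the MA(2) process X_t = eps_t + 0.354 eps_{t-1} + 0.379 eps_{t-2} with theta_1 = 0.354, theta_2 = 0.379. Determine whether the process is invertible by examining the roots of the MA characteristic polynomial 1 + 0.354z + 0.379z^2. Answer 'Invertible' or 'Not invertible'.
\text{Invertible}

The MA(q) characteristic polynomial is P(z) = 1 + 0.354z + 0.379z^2.
Invertibility requires all roots to lie outside the unit circle, i.e. |z| > 1 for every root.
Set 1 + (0.354) z + (0.379) z^2 = 0, i.e. a z^2 + b z + c = 0 with a = 0.379, b = 0.354, c = 1.
Discriminant D = b^2 - 4ac = (0.354)^2 - 4*(0.379)*1 = 0.125316 - (1.516) = -1.390684.
D < 0, so the roots are the complex-conjugate pair z = (-b +/- i sqrt(-D)) / (2a) = -0.467 +/- 1.5558i.
For a conjugate pair |z|^2 = z * conj(z) = (product of roots) = c/a = 1/(0.379) = 2.638522, so |z| = sqrt(2.638522) = 1.6244 for both roots.
Moduli of all roots: 1.6244, 1.6244.
All moduli strictly greater than 1? Yes.
Verdict: Invertible.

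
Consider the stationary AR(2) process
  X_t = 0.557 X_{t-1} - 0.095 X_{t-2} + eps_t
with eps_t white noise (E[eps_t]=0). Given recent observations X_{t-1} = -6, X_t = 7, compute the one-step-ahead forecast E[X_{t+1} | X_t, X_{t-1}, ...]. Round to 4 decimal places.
E[X_{t+1} \mid \mathcal F_t] = 4.4690

For an AR(p) model X_t = c + sum_i phi_i X_{t-i} + eps_t, the
one-step-ahead conditional mean is
  E[X_{t+1} | X_t, ...] = c + sum_i phi_i X_{t+1-i}.
Substitute known values:
  E[X_{t+1} | ...] = (0.557) * (7) + (-0.095) * (-6)
                   = 4.4690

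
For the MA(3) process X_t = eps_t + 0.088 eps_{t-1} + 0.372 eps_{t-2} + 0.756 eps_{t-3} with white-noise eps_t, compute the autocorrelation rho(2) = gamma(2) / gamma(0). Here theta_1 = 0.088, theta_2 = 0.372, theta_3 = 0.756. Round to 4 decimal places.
\rho(2) = 0.2553

For an MA(q) process with theta_0 = 1, the autocovariance is
  gamma(k) = sigma^2 * sum_{i=0..q-k} theta_i * theta_{i+k},
and rho(k) = gamma(k) / gamma(0). Sigma^2 cancels.
  numerator   = (1)*(0.372) + (0.088)*(0.756) = 0.438528.
  denominator = (1)^2 + (0.088)^2 + (0.372)^2 + (0.756)^2 = 1.717664.
  rho(2) = 0.438528 / 1.717664 = 0.2553.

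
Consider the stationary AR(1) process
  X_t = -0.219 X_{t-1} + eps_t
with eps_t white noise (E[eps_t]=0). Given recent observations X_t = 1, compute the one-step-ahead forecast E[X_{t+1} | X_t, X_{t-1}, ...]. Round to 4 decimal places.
E[X_{t+1} \mid \mathcal F_t] = -0.2190

For an AR(p) model X_t = c + sum_i phi_i X_{t-i} + eps_t, the
one-step-ahead conditional mean is
  E[X_{t+1} | X_t, ...] = c + sum_i phi_i X_{t+1-i}.
Substitute known values:
  E[X_{t+1} | ...] = (-0.219) * (1)
                   = -0.2190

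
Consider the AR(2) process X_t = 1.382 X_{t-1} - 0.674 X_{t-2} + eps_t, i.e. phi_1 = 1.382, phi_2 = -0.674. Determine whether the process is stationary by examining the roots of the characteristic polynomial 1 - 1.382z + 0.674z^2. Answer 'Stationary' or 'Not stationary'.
\text{Stationary}

The AR(p) characteristic polynomial is P(z) = 1 - 1.382z + 0.674z^2.
Stationarity requires all roots to lie outside the unit circle, i.e. |z| > 1 for every root.
Set 1 + (-1.382) z + (0.674) z^2 = 0, i.e. a z^2 + b z + c = 0 with a = 0.674, b = -1.382, c = 1.
Discriminant D = b^2 - 4ac = (-1.382)^2 - 4*(0.674)*1 = 1.909924 - (2.696) = -0.786076.
D < 0, so the roots are the complex-conjugate pair z = (-b +/- i sqrt(-D)) / (2a) = 1.0252 +/- 0.6577i.
For a conjugate pair |z|^2 = z * conj(z) = (product of roots) = c/a = 1/(0.674) = 1.48368, so |z| = sqrt(1.48368) = 1.2181 for both roots.
Moduli of all roots: 1.2181, 1.2181.
All moduli strictly greater than 1? Yes.
Verdict: Stationary.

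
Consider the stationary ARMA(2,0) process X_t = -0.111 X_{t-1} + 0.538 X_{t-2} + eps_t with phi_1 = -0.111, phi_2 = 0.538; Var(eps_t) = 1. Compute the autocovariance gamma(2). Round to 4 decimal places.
\gamma(2) = 0.8434

Multiply the model equation by X_{t-k} and take expectations. With theta_0 = psi_0 = 1 and psi_j the MA(infinity) weights, this gives
  gamma(k) - sum_i phi_i gamma(k-i) = c_k,
  c_k = sigma^2 * sum_{j=k..q} theta_j psi_{j-k}   (c_k = 0 for k > q),
using gamma(-m) = gamma(m).
Pure AR (q = 0): c_0 = sigma^2 = 1, c_k = 0 for k >= 1.
Equations for k = 0, 1, 2 (AR order 2, c_2 = 0):
  (E0) gamma(0) = phi_1 gamma(1) + phi_2 gamma(2) + c_0
  (E1) gamma(1) = phi_1 gamma(0) + phi_2 gamma(1) + c_1
  (E2) gamma(2) = phi_1 gamma(1) + phi_2 gamma(0)
From (E1): gamma(1) = A gamma(0) + B with
  A = phi_1 / (1 - phi_2) = -0.111 / 0.462 = -0.24026,   B = c_1 / (1 - phi_2) = 0 / 0.462 = 0.
Insert (E2) into (E0): gamma(0) (1 - phi_2^2) = phi_1 (1 + phi_2) gamma(1) + c_0.
  phi_1 (1 + phi_2) = (-0.111)(1.538) = -0.170718,   1 - phi_2^2 = 0.710556.
Replace gamma(1) by A gamma(0) + B and collect gamma(0):
  gamma(0) [0.710556 - (-0.170718)(-0.24026)] = c_0 = 1
  gamma(0) * 0.669539 = 1
  gamma(0) = 1 / 0.669539 = 1.493564.
  gamma(1) = A gamma(0) = (-0.24026)(1.493564) = -0.358843.
  gamma(2) = phi_1 gamma(1) + phi_2 gamma(0) = (-0.111)(-0.358843) + (0.538)(1.493564) = 0.843369.
Therefore gamma(2) = 0.8434 (to 4 decimal places).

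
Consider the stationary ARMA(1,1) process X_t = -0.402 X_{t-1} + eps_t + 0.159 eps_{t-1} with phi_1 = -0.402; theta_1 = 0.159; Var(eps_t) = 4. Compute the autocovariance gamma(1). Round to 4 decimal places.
\gamma(1) = -1.0853

Multiply the model equation by X_{t-k} and take expectations. With theta_0 = psi_0 = 1 and psi_j the MA(infinity) weights, this gives
  gamma(k) - sum_i phi_i gamma(k-i) = c_k,
  c_k = sigma^2 * sum_{j=k..q} theta_j psi_{j-k}   (c_k = 0 for k > q),
using gamma(-m) = gamma(m).
psi-weights needed (psi_j = theta_j + sum_i phi_i psi_{j-i}):
  psi_1 = theta_1 + phi_1 = 0.159 + (-0.402) = -0.243
Right-hand sides:
  c_0 = sigma^2 (1 + theta_1 psi_1) = 4 * (1 + (0.159)(-0.243)) = 4 * 0.961363 = 3.845452
  c_1 = sigma^2 theta_1 = 4 * (0.159) = 0.636
  c_2 = 0
Equations for k = 0 and k = 1 (AR order 1):
  gamma(0) = phi_1 gamma(1) + c_0
  gamma(1) = phi_1 gamma(0) + c_1
Substituting the second into the first: gamma(0) (1 - phi_1^2) = c_0 + phi_1 c_1, so
  gamma(0) = (c_0 + phi_1 c_1) / (1 - phi_1^2) = (3.845452 + (-0.402)(0.636)) / (1 - (-0.402)^2) = 3.58978 / 0.838396 = 4.281724.
  gamma(1) = phi_1 gamma(0) + c_1 = (-0.402)(4.281724) + (0.636) = -1.085253.
Therefore gamma(1) = -1.0853 (to 4 decimal places).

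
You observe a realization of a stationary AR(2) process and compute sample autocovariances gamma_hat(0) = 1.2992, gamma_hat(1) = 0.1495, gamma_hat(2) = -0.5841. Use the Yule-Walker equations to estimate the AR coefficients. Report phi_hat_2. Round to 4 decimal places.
\hat\phi_{2} = -0.4690

The Yule-Walker equations for an AR(p) process read, in matrix form,
  Gamma_p phi = r_p,   with   (Gamma_p)_{ij} = gamma(|i - j|),
                       (r_p)_i = gamma(i),   i,j = 1..p.
Substitute the sample gammas (Toeplitz matrix and right-hand side of size 2):
  Gamma_p = [[1.2992, 0.1495], [0.1495, 1.2992]]
  r_p     = [0.1495, -0.5841]
Written out:
  1.2992 phi_1 + 0.1495 phi_2 = 0.1495
  0.1495 phi_1 + 1.2992 phi_2 = -0.5841
Solve by Cramer's rule:
  det = gamma(0)^2 - gamma(1)^2 = (1.2992)^2 - (0.1495)^2 = 1.68792064 - 0.02235025 = 1.66557039
  phi_hat_1 = [gamma(1) gamma(0) - gamma(1) gamma(2)] / det = [(0.1495)(1.2992) - (0.1495)(-0.5841)] / 1.66557039 = 0.28155335 / 1.66557039 = 0.169
  phi_hat_2 = [gamma(0) gamma(2) - gamma(1)^2] / det = [(1.2992)(-0.5841) - (0.1495)^2] / 1.66557039 = -0.78121297 / 1.66557039 = -0.469
So phi_hat = [0.1690, -0.4690].
Therefore phi_hat_2 = -0.4690.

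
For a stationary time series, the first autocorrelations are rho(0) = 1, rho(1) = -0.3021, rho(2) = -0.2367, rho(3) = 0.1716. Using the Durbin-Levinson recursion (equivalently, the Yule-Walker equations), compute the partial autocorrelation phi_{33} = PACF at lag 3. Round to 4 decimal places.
\phi_{33} = -0.0440

The PACF at lag k is phi_{kk}, the last component of the solution
to the Yule-Walker system G_k phi = r_k where
  (G_k)_{ij} = rho(|i - j|), (r_k)_i = rho(i), i,j = 1..k.
Equivalently, Durbin-Levinson gives phi_{kk} iteratively:
  phi_{11} = rho(1)
  phi_{kk} = [rho(k) - sum_{j=1..k-1} phi_{k-1,j} rho(k-j)]
            / [1 - sum_{j=1..k-1} phi_{k-1,j} rho(j)],
  phi_{k,j} = phi_{k-1,j} - phi_{kk} phi_{k-1,k-j},  j = 1..k-1.
Step k = 1:
  phi_11 = rho(1) = -0.3021.
Step k = 2:
  phi_22 = [rho(2) - phi_11 rho(1)] / [1 - phi_11 rho(1)] = [-0.2367 - (-0.3021)(-0.3021)] / [1 - (-0.3021)(-0.3021)]
         = -0.32796441 / 0.90873559 = -0.360902.
  Update: phi_21 = phi_11 - phi_22 phi_11 = -0.3021 - (-0.360902)(-0.3021) = -0.411128.
Step k = 3:
  phi_33 = [rho(3) - phi_21 rho(2) - phi_22 rho(1)] / [1 - phi_21 rho(1) - phi_22 rho(2)]
    numerator   = 0.1716 - (-0.411128)(-0.2367) - (-0.360902)(-0.3021) = -0.03474258
    denominator = 1 - (-0.411128)(-0.3021) - (-0.360902)(-0.2367) = 0.79037261
  phi_33 = -0.03474258 / 0.79037261 = -0.044.
Therefore phi_{33} = -0.0440.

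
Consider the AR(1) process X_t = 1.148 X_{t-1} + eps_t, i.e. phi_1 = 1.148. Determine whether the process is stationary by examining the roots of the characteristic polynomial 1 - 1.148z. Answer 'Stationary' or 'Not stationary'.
\text{Not stationary}

The AR(p) characteristic polynomial is P(z) = 1 - 1.148z.
Stationarity requires all roots to lie outside the unit circle, i.e. |z| > 1 for every root.
This is linear in z: 1 + (-1.148) z = 0  =>  z = -1/(-1.148) = 0.87108,  |z| = 0.87108.
Moduli of all roots: 0.8711.
All moduli strictly greater than 1? No.
Verdict: Not stationary.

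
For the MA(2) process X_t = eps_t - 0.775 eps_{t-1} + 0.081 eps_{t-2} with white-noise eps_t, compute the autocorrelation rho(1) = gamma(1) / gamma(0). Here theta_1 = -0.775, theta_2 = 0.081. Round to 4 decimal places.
\rho(1) = -0.5213

For an MA(q) process with theta_0 = 1, the autocovariance is
  gamma(k) = sigma^2 * sum_{i=0..q-k} theta_i * theta_{i+k},
and rho(k) = gamma(k) / gamma(0). Sigma^2 cancels.
  numerator   = (1)*(-0.775) + (-0.775)*(0.081) = -0.837775.
  denominator = (1)^2 + (-0.775)^2 + (0.081)^2 = 1.607186.
  rho(1) = -0.837775 / 1.607186 = -0.5213.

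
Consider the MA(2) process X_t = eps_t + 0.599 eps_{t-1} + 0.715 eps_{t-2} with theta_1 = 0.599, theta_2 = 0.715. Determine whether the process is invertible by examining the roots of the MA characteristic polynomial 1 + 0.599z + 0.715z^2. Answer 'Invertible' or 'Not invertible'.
\text{Invertible}

The MA(q) characteristic polynomial is P(z) = 1 + 0.599z + 0.715z^2.
Invertibility requires all roots to lie outside the unit circle, i.e. |z| > 1 for every root.
Set 1 + (0.599) z + (0.715) z^2 = 0, i.e. a z^2 + b z + c = 0 with a = 0.715, b = 0.599, c = 1.
Discriminant D = b^2 - 4ac = (0.599)^2 - 4*(0.715)*1 = 0.358801 - (2.86) = -2.501199.
D < 0, so the roots are the complex-conjugate pair z = (-b +/- i sqrt(-D)) / (2a) = -0.4189 +/- 1.106i.
For a conjugate pair |z|^2 = z * conj(z) = (product of roots) = c/a = 1/(0.715) = 1.398601, so |z| = sqrt(1.398601) = 1.1826 for both roots.
Moduli of all roots: 1.1826, 1.1826.
All moduli strictly greater than 1? Yes.
Verdict: Invertible.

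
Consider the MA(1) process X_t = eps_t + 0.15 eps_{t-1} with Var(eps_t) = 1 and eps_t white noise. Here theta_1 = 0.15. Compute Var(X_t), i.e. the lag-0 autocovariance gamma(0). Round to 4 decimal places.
\gamma(0) = 1.0225

For an MA(q) process X_t = eps_t + sum_i theta_i eps_{t-i} with
Var(eps_t) = sigma^2, the variance is
  gamma(0) = sigma^2 * (1 + sum_i theta_i^2).
  sum_i theta_i^2 = (0.15)^2 = 0.0225.
  gamma(0) = 1 * (1 + 0.0225) = 1 * 1.0225 = 1.0225.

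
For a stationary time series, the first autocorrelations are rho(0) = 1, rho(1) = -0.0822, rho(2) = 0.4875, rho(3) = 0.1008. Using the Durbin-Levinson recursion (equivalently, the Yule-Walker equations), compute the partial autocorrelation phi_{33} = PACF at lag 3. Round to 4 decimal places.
\phi_{33} = 0.2120

The PACF at lag k is phi_{kk}, the last component of the solution
to the Yule-Walker system G_k phi = r_k where
  (G_k)_{ij} = rho(|i - j|), (r_k)_i = rho(i), i,j = 1..k.
Equivalently, Durbin-Levinson gives phi_{kk} iteratively:
  phi_{11} = rho(1)
  phi_{kk} = [rho(k) - sum_{j=1..k-1} phi_{k-1,j} rho(k-j)]
            / [1 - sum_{j=1..k-1} phi_{k-1,j} rho(j)],
  phi_{k,j} = phi_{k-1,j} - phi_{kk} phi_{k-1,k-j},  j = 1..k-1.
Step k = 1:
  phi_11 = rho(1) = -0.0822.
Step k = 2:
  phi_22 = [rho(2) - phi_11 rho(1)] / [1 - phi_11 rho(1)] = [0.4875 - (-0.0822)(-0.0822)] / [1 - (-0.0822)(-0.0822)]
         = 0.48074316 / 0.99324316 = 0.484014.
  Update: phi_21 = phi_11 - phi_22 phi_11 = -0.0822 - (0.484014)(-0.0822) = -0.042414.
Step k = 3:
  phi_33 = [rho(3) - phi_21 rho(2) - phi_22 rho(1)] / [1 - phi_21 rho(1) - phi_22 rho(2)]
    numerator   = 0.1008 - (-0.042414)(0.4875) - (0.484014)(-0.0822) = 0.16126278
    denominator = 1 - (-0.042414)(-0.0822) - (0.484014)(0.4875) = 0.76055695
  phi_33 = 0.16126278 / 0.76055695 = 0.212.
Therefore phi_{33} = 0.2120.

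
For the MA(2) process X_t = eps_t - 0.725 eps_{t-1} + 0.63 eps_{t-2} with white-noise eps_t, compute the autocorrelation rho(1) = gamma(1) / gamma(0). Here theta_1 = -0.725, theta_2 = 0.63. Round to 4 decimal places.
\rho(1) = -0.6147

For an MA(q) process with theta_0 = 1, the autocovariance is
  gamma(k) = sigma^2 * sum_{i=0..q-k} theta_i * theta_{i+k},
and rho(k) = gamma(k) / gamma(0). Sigma^2 cancels.
  numerator   = (1)*(-0.725) + (-0.725)*(0.63) = -1.18175.
  denominator = (1)^2 + (-0.725)^2 + (0.63)^2 = 1.922525.
  rho(1) = -1.18175 / 1.922525 = -0.6147.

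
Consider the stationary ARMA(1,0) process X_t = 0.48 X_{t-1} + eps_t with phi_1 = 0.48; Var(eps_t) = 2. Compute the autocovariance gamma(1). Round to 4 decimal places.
\gamma(1) = 1.2474

Multiply the model equation by X_{t-k} and take expectations. With theta_0 = psi_0 = 1 and psi_j the MA(infinity) weights, this gives
  gamma(k) - sum_i phi_i gamma(k-i) = c_k,
  c_k = sigma^2 * sum_{j=k..q} theta_j psi_{j-k}   (c_k = 0 for k > q),
using gamma(-m) = gamma(m).
Pure AR (q = 0): c_0 = sigma^2 = 2, c_k = 0 for k >= 1.
Equations for k = 0 and k = 1 (AR order 1):
  gamma(0) = phi_1 gamma(1) + c_0
  gamma(1) = phi_1 gamma(0) + c_1
Substituting the second into the first: gamma(0) (1 - phi_1^2) = c_0 + phi_1 c_1, so
  gamma(0) = c_0 / (1 - phi_1^2) = 2 / (1 - (0.48)^2) = 2 / 0.7696 = 2.598753.
  gamma(1) = phi_1 gamma(0) = (0.48)(2.598753) = 1.247401.
Therefore gamma(1) = 1.2474 (to 4 decimal places).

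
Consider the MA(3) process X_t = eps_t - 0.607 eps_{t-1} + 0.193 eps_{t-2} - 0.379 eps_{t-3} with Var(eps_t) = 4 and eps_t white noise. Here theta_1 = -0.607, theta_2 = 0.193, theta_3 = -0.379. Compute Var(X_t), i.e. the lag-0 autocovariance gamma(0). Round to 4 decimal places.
\gamma(0) = 6.1974

For an MA(q) process X_t = eps_t + sum_i theta_i eps_{t-i} with
Var(eps_t) = sigma^2, the variance is
  gamma(0) = sigma^2 * (1 + sum_i theta_i^2).
  sum_i theta_i^2 = (-0.607)^2 + (0.193)^2 + (-0.379)^2 = 0.368449 + 0.037249 + 0.143641 = 0.549339.
  gamma(0) = 4 * (1 + 0.549339) = 4 * 1.549339 = 6.197356, which rounds to 6.1974.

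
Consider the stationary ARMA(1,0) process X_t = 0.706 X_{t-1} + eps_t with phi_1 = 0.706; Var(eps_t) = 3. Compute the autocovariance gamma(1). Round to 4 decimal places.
\gamma(1) = 4.2228

Multiply the model equation by X_{t-k} and take expectations. With theta_0 = psi_0 = 1 and psi_j the MA(infinity) weights, this gives
  gamma(k) - sum_i phi_i gamma(k-i) = c_k,
  c_k = sigma^2 * sum_{j=k..q} theta_j psi_{j-k}   (c_k = 0 for k > q),
using gamma(-m) = gamma(m).
Pure AR (q = 0): c_0 = sigma^2 = 3, c_k = 0 for k >= 1.
Equations for k = 0 and k = 1 (AR order 1):
  gamma(0) = phi_1 gamma(1) + c_0
  gamma(1) = phi_1 gamma(0) + c_1
Substituting the second into the first: gamma(0) (1 - phi_1^2) = c_0 + phi_1 c_1, so
  gamma(0) = c_0 / (1 - phi_1^2) = 3 / (1 - (0.706)^2) = 3 / 0.501564 = 5.981291.
  gamma(1) = phi_1 gamma(0) = (0.706)(5.981291) = 4.222791.
Therefore gamma(1) = 4.2228 (to 4 decimal places).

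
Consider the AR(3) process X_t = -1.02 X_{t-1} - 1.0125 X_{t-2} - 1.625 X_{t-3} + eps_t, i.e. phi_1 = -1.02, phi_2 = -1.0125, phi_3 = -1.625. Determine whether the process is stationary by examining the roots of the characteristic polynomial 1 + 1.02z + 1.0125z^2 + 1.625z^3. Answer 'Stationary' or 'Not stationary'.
\text{Not stationary}

The AR(p) characteristic polynomial is P(z) = 1 + 1.02z + 1.0125z^2 + 1.625z^3.
Stationarity requires all roots to lie outside the unit circle, i.e. |z| > 1 for every root.
Degree 3: look for a simple real root z0 first, then factor out (1 - z/z0) and solve the remaining quadratic.
Testing z0 = -0.8: P(-0.8) = 1 + (1.02)(-0.8) + (1.0125)(-0.8)^2 + (1.625)(-0.8)^3
  = 1 + (-0.816) + (0.648) + (-0.832) = 0.  So z_0 = -0.8 is a root, |z_0| = 0.8.
Divide out the factor (1 + 1.25 z) = (1 - z/z0) (since 1/z0 = -1.25):
  P(z) = (1 + 1.25 z)(1 + (-0.23) z + (1.3) z^2)
  [check: z-coef -0.23 - (-1.25) = 1.02; z^2-coef 1.3 - (-1.25)(-0.23) = 1.0125; z^3-coef -(-1.25)(1.3) = 1.625.]
Remaining roots from the quadratic factor 1 + (-0.23) z + (1.3) z^2:
  Set 1 + (-0.23) z + (1.3) z^2 = 0, i.e. a z^2 + b z + c = 0 with a = 1.3, b = -0.23, c = 1.
  Discriminant D = b^2 - 4ac = (-0.23)^2 - 4*(1.3)*1 = 0.0529 - (5.2) = -5.1471.
  D < 0, so the roots are the complex-conjugate pair z = (-b +/- i sqrt(-D)) / (2a) = 0.0885 +/- 0.8726i.
  For a conjugate pair |z|^2 = z * conj(z) = (product of roots) = c/a = 1/(1.3) = 0.769231, so |z| = sqrt(0.769231) = 0.8771 for both roots.
Moduli of all roots: 0.8000, 0.8771, 0.8771.
All moduli strictly greater than 1? No.
Verdict: Not stationary.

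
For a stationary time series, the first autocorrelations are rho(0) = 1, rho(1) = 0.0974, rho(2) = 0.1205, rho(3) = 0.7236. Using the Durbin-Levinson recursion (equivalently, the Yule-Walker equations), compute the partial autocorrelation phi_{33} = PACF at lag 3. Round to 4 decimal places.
\phi_{33} = 0.7180

The PACF at lag k is phi_{kk}, the last component of the solution
to the Yule-Walker system G_k phi = r_k where
  (G_k)_{ij} = rho(|i - j|), (r_k)_i = rho(i), i,j = 1..k.
Equivalently, Durbin-Levinson gives phi_{kk} iteratively:
  phi_{11} = rho(1)
  phi_{kk} = [rho(k) - sum_{j=1..k-1} phi_{k-1,j} rho(k-j)]
            / [1 - sum_{j=1..k-1} phi_{k-1,j} rho(j)],
  phi_{k,j} = phi_{k-1,j} - phi_{kk} phi_{k-1,k-j},  j = 1..k-1.
Step k = 1:
  phi_11 = rho(1) = 0.0974.
Step k = 2:
  phi_22 = [rho(2) - phi_11 rho(1)] / [1 - phi_11 rho(1)] = [0.1205 - (0.0974)(0.0974)] / [1 - (0.0974)(0.0974)]
         = 0.11101324 / 0.99051324 = 0.112076.
  Update: phi_21 = phi_11 - phi_22 phi_11 = 0.0974 - (0.112076)(0.0974) = 0.086484.
Step k = 3:
  phi_33 = [rho(3) - phi_21 rho(2) - phi_22 rho(1)] / [1 - phi_21 rho(1) - phi_22 rho(2)]
    numerator   = 0.7236 - (0.086484)(0.1205) - (0.112076)(0.0974) = 0.70226246
    denominator = 1 - (0.086484)(0.0974) - (0.112076)(0.1205) = 0.97807127
  phi_33 = 0.70226246 / 0.97807127 = 0.718.
Therefore phi_{33} = 0.7180.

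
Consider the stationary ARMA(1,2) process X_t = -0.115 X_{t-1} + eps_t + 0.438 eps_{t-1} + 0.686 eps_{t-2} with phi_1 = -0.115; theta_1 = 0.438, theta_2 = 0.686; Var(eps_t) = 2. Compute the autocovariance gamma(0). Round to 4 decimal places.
\gamma(0) = 3.0620

Multiply the model equation by X_{t-k} and take expectations. With theta_0 = psi_0 = 1 and psi_j the MA(infinity) weights, this gives
  gamma(k) - sum_i phi_i gamma(k-i) = c_k,
  c_k = sigma^2 * sum_{j=k..q} theta_j psi_{j-k}   (c_k = 0 for k > q),
using gamma(-m) = gamma(m).
psi-weights needed (psi_j = theta_j + sum_i phi_i psi_{j-i}):
  psi_1 = theta_1 + phi_1 = 0.438 + (-0.115) = 0.323
  psi_2 = theta_2 + phi_1 psi_1 = 0.686 + (-0.115)(0.323) = 0.648855
Right-hand sides:
  c_0 = sigma^2 (1 + theta_1 psi_1 + theta_2 psi_2) = 2 * (1 + (0.438)(0.323) + (0.686)(0.648855)) = 2 * 1.586589 = 3.173177
  c_1 = sigma^2 (theta_1 + theta_2 psi_1) = 2 * (0.438 + (0.686)(0.323)) = 1.319156
  c_2 = sigma^2 theta_2 = 2 * (0.686) = 1.372
Equations for k = 0 and k = 1 (AR order 1):
  gamma(0) = phi_1 gamma(1) + c_0
  gamma(1) = phi_1 gamma(0) + c_1
Substituting the second into the first: gamma(0) (1 - phi_1^2) = c_0 + phi_1 c_1, so
  gamma(0) = (c_0 + phi_1 c_1) / (1 - phi_1^2) = (3.173177 + (-0.115)(1.319156)) / (1 - (-0.115)^2) = 3.021474 / 0.986775 = 3.061969.
Therefore gamma(0) = 3.0620 (to 4 decimal places).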